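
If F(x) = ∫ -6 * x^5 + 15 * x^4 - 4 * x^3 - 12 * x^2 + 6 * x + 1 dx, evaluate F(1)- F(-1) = 0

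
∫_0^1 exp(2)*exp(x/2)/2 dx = -exp(2) + exp(5/2)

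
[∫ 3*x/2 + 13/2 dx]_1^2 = 35/4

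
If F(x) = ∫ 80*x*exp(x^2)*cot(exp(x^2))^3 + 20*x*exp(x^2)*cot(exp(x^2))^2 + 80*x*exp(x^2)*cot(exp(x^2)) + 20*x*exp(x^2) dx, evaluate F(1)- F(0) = -20*cot(E)^2 + 10*cot(1) + 20*cot(1)^2 - 10*cot(E)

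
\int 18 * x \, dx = 9*x^2 + C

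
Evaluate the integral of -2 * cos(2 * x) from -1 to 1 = -2*sin(2)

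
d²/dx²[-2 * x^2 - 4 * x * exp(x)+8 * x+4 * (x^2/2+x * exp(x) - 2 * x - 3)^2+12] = 4*x^3*exp(x) + 16*x^2*exp(2*x) + 8*x^2*exp(x) + 12*x^2 + 32*x*exp(2*x) - 68*x*exp(x) - 48*x + 8*exp(2*x) - 88*exp(x) + 4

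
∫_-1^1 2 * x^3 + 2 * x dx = 0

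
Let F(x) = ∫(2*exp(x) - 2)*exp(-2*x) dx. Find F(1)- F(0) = (-1 + exp(-1))^2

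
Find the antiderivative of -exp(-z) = exp(-z) + C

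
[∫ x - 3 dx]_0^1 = -5/2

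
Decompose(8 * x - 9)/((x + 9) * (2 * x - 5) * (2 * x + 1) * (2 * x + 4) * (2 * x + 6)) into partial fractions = 13/(765*(2*x + 1)) + 1/(621*(2*x - 5)) - 27/(21896*(x + 9)) + 1/(40*(x + 3)) - 25/(756*(x + 2))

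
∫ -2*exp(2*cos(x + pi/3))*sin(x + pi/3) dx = exp(2*cos(x + pi/3)) + C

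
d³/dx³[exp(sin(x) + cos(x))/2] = (-sqrt(2)*sin(3*x + pi/4) - 6*cos(2*x) + sqrt(2)*cos(x + pi/4))*exp(sin(x))*exp(cos(x))/4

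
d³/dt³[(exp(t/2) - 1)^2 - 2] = -exp(t/2)/4 + exp(t)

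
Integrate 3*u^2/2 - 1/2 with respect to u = u^3/2 - u/2 + C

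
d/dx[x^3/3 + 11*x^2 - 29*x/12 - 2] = x^2 + 22*x - 29/12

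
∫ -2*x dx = -x^2 + C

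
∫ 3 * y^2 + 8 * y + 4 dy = y^3 + 4*y^2 + 4*y + C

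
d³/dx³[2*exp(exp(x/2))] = exp(x/2 + exp(x/2))/4 + 3*exp(x + exp(x/2))/4 + exp(3*x/2 + exp(x/2))/4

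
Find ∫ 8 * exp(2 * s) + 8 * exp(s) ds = 4*(exp(s) + 1)^2 + C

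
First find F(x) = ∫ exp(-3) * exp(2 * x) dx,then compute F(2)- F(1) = -exp(-1)/2 + E/2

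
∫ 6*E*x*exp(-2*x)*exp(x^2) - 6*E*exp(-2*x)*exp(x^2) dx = 3*exp((x - 1)^2) + C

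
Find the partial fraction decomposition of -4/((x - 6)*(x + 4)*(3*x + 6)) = -1/(15*(x + 4)) + 1/(12*(x + 2)) - 1/(60*(x - 6))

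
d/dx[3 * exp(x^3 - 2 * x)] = 9*x^2*exp(x^3 - 2*x) - 6*exp(x^3 - 2*x)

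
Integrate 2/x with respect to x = 2*log(x) + C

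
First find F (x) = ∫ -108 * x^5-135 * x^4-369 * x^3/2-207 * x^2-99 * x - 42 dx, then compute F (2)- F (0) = -3588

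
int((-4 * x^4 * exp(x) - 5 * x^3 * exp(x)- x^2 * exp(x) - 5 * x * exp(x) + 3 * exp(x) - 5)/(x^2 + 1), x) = -x*(4*x - 3)*exp(x) + 5*acot(x) + C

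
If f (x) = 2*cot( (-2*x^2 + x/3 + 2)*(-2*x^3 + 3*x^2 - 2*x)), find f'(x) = 2*(-20*x^4 + 80*x^3/3 - 3*x^2 - 32*x/3 + 4)/sin(x*(4*x^4 - 20*x^3/3 + x^2 + 16*x/3 - 4))^2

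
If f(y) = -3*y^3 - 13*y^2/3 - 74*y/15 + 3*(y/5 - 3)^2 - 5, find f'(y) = -9*y^2 - 632*y/75 - 128/15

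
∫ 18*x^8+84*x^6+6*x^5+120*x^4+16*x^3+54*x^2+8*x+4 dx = 2*x^9 + 12*x^7 + x^6 + 24*x^5 + 4*x^4 + 18*x^3 + 4*x^2 + 4*x + C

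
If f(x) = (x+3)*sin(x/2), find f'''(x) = -x*cos(x/2)/8 - 3*sin(x/2)/4 - 3*cos(x/2)/8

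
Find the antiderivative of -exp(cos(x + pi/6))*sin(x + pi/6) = exp(cos(x + pi/6)) + C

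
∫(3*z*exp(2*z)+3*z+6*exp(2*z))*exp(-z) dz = 6*(z + 1)*sinh(z) + C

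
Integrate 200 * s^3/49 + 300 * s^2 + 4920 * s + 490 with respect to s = 50*s^4/49 + 100*s^3 + 2460*s^2 + 490*s + C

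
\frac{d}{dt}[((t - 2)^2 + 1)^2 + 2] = 4*t^3 - 24*t^2 + 52*t - 40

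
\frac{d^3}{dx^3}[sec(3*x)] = 27*(-1 + 6/cos(3*x)^2)*sin(3*x)/cos(3*x)^2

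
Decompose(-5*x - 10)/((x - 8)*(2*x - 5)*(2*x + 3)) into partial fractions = -5/(152*(2*x + 3)) + 45/(88*(2*x - 5)) - 50/(209*(x - 8))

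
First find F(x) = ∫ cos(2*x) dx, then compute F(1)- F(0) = sin(2)/2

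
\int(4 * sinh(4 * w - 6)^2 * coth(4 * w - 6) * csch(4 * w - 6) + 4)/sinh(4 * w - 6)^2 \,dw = -coth(4*w - 6) - csch(4*w - 6) + C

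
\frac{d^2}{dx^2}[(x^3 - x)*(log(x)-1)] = (6*x^2*log(x) - x^2 - 1)/x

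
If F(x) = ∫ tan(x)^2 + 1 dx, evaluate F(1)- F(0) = tan(1)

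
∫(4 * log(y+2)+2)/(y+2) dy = 2*(log(y + 2) + 1)*log(y + 2) + C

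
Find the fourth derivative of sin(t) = sin(t)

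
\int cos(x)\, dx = sin(x) + C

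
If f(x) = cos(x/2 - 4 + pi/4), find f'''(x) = sin(x/2 - 4 + pi/4)/8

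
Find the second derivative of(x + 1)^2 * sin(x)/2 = -x^2*sin(x)/2 - x*sin(x) + 2*x*cos(x) + sin(x)/2 + 2*cos(x)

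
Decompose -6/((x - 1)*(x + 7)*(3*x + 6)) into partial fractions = -1/(20*(x + 7)) + 2/(15*(x + 2)) - 1/(12*(x - 1))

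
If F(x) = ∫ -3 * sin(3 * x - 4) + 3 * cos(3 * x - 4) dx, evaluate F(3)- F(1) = sin(5) - cos(1) + cos(5) + sin(1)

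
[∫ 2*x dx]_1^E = -1 + exp(2)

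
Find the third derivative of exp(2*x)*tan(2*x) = 8*(6*tan(2*x)^4 + 6*tan(2*x)^3 + 11*tan(2*x)^2 + 7*tan(2*x) + 5)*exp(2*x)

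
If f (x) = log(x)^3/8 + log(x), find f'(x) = (3*log(x)^2 + 8)/(8*x)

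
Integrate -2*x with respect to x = -x^2 + C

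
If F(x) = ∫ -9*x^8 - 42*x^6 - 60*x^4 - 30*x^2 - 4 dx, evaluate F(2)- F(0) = -1752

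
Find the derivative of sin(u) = cos(u)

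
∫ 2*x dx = x^2 + C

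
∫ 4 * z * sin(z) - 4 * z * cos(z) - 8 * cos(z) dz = -4*sqrt(2)*(z + 1)*sin(z + pi/4) + C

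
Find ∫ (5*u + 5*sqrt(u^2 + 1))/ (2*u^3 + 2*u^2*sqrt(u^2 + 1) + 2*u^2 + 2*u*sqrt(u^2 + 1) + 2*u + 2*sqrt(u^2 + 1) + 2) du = 5*(u + sqrt(u^2 + 1))/(u + sqrt(u^2 + 1) + 1) + C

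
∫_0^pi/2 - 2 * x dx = -pi^2/4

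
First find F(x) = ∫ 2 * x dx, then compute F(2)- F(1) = 3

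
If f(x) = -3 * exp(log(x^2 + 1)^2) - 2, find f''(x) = (-48*x^2*exp(log(x^2 + 1)^2)*log(x^2 + 1)^2 + 12*x^2*exp(log(x^2 + 1)^2)*log(x^2 + 1) - 24*x^2*exp(log(x^2 + 1)^2) - 12*exp(log(x^2 + 1)^2)*log(x^2 + 1))/(x^4 + 2*x^2 + 1)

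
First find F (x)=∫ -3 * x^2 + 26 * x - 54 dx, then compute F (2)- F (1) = -22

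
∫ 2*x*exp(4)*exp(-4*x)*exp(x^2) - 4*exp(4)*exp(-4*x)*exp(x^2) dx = exp((x - 2)^2) + C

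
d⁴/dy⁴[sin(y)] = sin(y)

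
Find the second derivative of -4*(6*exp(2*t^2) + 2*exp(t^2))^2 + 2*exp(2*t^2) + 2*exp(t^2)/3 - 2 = -9216*t^2*exp(4*t^2) - 3456*t^2*exp(3*t^2) - 224*t^2*exp(2*t^2) + 8*t^2*exp(t^2)/3 - 1152*exp(4*t^2) - 576*exp(3*t^2) - 56*exp(2*t^2) + 4*exp(t^2)/3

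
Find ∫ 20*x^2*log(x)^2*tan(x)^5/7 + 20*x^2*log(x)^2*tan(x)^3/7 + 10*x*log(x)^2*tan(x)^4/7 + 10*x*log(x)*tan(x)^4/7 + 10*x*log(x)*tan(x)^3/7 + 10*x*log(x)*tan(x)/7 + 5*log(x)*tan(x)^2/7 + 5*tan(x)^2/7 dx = 5*x*(x*log(x)*tan(x)^4 + tan(x)^2)*log(x)/7 + C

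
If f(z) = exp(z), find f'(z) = exp(z)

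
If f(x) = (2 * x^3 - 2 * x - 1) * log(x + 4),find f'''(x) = (12*x^3*log(x + 4) + 22*x^3 + 144*x^2*log(x + 4) + 216*x^2 + 576*x*log(x + 4) + 578*x + 768*log(x + 4) + 22)/(x^3 + 12*x^2 + 48*x + 64)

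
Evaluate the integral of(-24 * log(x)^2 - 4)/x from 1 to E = -12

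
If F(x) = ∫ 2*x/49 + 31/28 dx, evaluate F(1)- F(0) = 221/196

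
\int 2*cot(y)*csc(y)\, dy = -2*csc(y) + C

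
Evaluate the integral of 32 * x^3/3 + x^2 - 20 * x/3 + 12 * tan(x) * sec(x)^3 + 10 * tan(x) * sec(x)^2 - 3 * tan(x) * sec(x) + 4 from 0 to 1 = -3*sec(1) - 7/3 + 5*sec(1)^2 + 4*sec(1)^3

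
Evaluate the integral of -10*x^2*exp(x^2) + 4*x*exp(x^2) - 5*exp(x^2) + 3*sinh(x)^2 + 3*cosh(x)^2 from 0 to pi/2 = (2 - 5*pi/2)*exp(pi^2/4) - 2 + 3*sinh(pi)/2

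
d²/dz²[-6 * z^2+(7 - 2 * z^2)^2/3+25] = 16*z^2 - 92/3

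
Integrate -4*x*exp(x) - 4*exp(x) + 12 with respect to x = 4*x*(3 - exp(x)) + C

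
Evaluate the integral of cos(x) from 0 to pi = 0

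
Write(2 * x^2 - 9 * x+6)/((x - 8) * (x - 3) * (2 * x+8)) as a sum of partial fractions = 37/(84*(x + 4)) + 3/(70*(x - 3)) + 31/(60*(x - 8))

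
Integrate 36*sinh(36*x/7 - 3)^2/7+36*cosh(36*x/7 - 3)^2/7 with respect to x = sinh(72*x/7 - 6)/2 + C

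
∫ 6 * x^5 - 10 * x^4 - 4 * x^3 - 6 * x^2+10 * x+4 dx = x^6 - 2*x^5 - x^4 - 2*x^3 + 5*x^2 + 4*x + C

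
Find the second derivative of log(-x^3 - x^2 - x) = (-3*x^4 - 4*x^3 - 2*x^2 - 2*x - 1)/(x^6 + 2*x^5 + 3*x^4 + 2*x^3 + x^2)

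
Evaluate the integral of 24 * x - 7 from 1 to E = -6 + (-1 + 3*E)*(-1 + 4*E)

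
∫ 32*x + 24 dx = 16*x^2 + 24*x + C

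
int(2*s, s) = s^2 + C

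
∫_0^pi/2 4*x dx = pi^2/2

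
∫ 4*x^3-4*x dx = x^4 - 2*x^2 + C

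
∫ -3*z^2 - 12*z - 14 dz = -z^3 - 6*z^2 - 14*z + C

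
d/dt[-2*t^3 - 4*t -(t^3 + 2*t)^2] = -6*t^5 - 16*t^3 - 6*t^2 - 8*t - 4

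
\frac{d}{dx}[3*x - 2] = 3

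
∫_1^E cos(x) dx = -sin(1) + sin(E)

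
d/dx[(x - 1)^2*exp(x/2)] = x^2*exp(x/2)/2 + x*exp(x/2) - 3*exp(x/2)/2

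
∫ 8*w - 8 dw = 4*w^2 - 8*w + C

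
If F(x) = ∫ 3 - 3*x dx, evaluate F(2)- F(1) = -3/2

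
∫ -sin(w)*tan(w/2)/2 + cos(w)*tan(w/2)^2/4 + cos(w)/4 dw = cos(w)*tan(w/2)/2 + C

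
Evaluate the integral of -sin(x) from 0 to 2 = -1 + cos(2)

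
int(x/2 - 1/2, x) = x^2/4 - x/2 + C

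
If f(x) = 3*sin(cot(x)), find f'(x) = -3*cos(1/tan(x))/sin(x)^2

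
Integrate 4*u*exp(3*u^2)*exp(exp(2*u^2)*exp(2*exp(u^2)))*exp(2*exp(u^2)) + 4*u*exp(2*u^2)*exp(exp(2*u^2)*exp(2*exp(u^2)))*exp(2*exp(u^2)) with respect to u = exp(exp(2*u^2 + 2*exp(u^2))) + C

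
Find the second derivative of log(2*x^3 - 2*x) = (-3*x^4 - 1)/(x^6 - 2*x^4 + x^2)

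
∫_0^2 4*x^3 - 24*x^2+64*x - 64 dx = -48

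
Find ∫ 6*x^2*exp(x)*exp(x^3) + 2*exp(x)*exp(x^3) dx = 2*exp(x*(x^2 + 1)) + C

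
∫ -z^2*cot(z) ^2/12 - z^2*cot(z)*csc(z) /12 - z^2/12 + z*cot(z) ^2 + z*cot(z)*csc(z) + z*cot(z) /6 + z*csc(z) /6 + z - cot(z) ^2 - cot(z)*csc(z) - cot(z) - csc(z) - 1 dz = (cot(z) + csc(z))*(z^2/12 - z + 1) + C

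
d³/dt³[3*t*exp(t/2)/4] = 3*t*exp(t/2)/32 + 9*exp(t/2)/16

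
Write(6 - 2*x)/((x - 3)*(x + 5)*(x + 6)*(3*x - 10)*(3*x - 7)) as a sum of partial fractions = 3/(275*(3*x - 7)) - 3/(350*(3*x - 10)) + 1/(350*(x + 6)) - 1/(275*(x + 5))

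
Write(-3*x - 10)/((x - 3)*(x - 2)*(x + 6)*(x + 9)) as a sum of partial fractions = -17/(396*(x + 9)) + 1/(27*(x + 6)) + 2/(11*(x - 2)) - 19/(108*(x - 3))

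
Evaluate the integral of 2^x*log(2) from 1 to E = -2 + 2^E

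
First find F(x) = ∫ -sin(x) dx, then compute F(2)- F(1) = -cos(1) + cos(2)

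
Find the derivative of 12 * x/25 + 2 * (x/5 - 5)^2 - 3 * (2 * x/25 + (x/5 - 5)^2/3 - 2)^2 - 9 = -4*x^3/1875 + 88*x^2/625 - 1824*x/625 + 1408/75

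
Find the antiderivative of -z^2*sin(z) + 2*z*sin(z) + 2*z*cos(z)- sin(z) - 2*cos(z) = (z - 1)^2*cos(z) + C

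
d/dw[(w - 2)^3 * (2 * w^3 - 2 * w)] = 12*w^5 - 60*w^4 + 88*w^3 - 12*w^2 - 48*w + 16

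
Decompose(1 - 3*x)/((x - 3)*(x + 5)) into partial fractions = -2/(x + 5) - 1/(x - 3)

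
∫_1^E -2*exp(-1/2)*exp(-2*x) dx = -exp(-5/2) + exp(-2*E - 1/2)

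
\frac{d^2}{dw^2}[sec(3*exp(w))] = 3*(-3*exp(w) + 6*exp(w)/cos(3*exp(w))^2 + sin(3*exp(w))/cos(3*exp(w)))*exp(w)/cos(3*exp(w))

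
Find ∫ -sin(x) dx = cos(x) + C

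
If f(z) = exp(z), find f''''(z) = exp(z)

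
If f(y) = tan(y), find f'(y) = cos(y)^(-2)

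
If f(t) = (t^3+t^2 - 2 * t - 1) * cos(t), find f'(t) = -t^3*sin(t) - t^2*sin(t) + 3*t^2*cos(t) + 2*t*sin(t) + 2*t*cos(t) + sin(t) - 2*cos(t)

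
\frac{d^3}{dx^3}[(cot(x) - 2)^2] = -24*cot(x)^5 + 24*cot(x)^4 - 40*cot(x)^3 + 32*cot(x)^2 - 16*cot(x) + 8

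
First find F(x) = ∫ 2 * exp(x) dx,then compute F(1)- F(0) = -2 + 2*E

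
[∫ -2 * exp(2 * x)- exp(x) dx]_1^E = -(-1 + exp(E))^2 - 3*exp(E) + (-1 + E)^2 + 3*E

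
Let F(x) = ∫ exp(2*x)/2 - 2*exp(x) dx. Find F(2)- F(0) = -9/4 + (-2 + exp(2)/2)^2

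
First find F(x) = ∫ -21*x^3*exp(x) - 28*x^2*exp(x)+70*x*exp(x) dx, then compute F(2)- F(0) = -28*exp(2)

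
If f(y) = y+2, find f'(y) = 1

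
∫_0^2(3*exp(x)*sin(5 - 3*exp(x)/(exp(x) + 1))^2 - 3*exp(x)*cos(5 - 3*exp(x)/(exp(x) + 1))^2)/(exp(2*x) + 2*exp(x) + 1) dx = sin(2*(5 + 2*exp(2))/(1 + exp(2)))/2 - sin(7)/2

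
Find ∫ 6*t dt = 3*t^2 + C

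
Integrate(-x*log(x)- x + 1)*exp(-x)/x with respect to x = (log(x) + 1)*exp(-x) + C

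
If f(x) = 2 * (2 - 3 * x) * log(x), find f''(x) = (-6*x - 4)/x^2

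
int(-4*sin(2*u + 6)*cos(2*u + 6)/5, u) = cos(2*u + 6)^2/5 + C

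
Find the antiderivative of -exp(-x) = exp(-x) + C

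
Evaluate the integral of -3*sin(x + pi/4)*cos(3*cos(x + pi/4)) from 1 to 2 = sin(3*cos(pi/4 + 2)) - sin(3*cos(pi/4 + 1))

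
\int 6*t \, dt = 3*t^2 + C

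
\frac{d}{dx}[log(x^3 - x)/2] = (3*x^2 - 1)/(2*x^3 - 2*x)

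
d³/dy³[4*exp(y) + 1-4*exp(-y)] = (4*exp(2*y) + 4)*exp(-y)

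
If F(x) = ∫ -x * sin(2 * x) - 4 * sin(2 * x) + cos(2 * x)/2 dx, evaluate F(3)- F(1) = -5*cos(2)/2 + 7*cos(6)/2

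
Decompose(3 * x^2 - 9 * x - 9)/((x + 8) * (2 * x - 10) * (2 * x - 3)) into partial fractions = 9/(38*(2*x - 3)) + 255/(494*(x + 8)) + 3/(26*(x - 5))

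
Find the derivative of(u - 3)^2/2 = u - 3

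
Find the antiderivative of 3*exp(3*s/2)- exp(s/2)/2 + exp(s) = 2*exp(3*s/2) - exp(s/2) + exp(s) + C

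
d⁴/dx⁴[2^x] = 2^x*log(2)^4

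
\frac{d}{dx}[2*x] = 2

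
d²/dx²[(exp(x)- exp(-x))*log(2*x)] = (x^2*exp(2*x)*log(x) + x^2*exp(2*x)*log(2) - x^2*log(x) - x^2*log(2) + 2*x*exp(2*x) + 2*x - exp(2*x) + 1)*exp(-x)/x^2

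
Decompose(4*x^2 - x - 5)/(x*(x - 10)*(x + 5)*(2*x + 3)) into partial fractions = 44/(483*(2*x + 3)) - 4/(21*(x + 5)) + 77/(690*(x - 10)) + 1/(30*x)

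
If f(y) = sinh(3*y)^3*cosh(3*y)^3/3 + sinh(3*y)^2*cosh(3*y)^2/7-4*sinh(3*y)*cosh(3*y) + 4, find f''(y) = 45*(cosh(6*y) - 1)^2*sinh(6*y)/4 + 36*(cosh(6*y) - 1)^2/7 + 9*(cosh(6*y) + 1)^2*sinh(6*y)/4 - 90*sinh(6*y) + 9*sinh(12*y) + 72*cosh(6*y)/7 - 54/7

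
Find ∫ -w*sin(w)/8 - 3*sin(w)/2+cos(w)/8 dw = (w + 12)*cos(w)/8 + C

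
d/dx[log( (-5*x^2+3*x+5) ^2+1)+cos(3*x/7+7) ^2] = (-75*x^4*sin(6*x/7 + 14) + 90*x^3*sin(6*x/7 + 14) + 700*x^3 + 123*x^2*sin(6*x/7 + 14) - 630*x^2 - 90*x*sin(6*x/7 + 14) - 574*x - 78*sin(6*x/7 + 14) + 210)/(175*x^4 - 210*x^3 - 287*x^2 + 210*x + 182)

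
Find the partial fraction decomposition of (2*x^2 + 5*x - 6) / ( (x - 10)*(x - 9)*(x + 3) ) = -1/(52*(x + 3)) - 67/(4*(x - 9)) + 244/(13*(x - 10))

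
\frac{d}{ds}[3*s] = 3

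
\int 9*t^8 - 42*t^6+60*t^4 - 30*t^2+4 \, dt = t^9 - 6*t^7 + 12*t^5 - 10*t^3 + 4*t + C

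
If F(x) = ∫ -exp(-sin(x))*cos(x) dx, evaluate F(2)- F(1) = -exp(-sin(1)) + exp(-sin(2))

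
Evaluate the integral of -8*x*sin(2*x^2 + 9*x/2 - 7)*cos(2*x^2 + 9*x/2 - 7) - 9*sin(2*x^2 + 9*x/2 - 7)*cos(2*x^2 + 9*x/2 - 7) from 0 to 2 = -cos(14)/2 + cos(20)/2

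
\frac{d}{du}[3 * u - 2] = 3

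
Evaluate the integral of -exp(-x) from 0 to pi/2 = -1 + exp(-pi/2)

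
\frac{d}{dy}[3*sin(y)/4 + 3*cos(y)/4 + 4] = -3*sin(y)/4 + 3*cos(y)/4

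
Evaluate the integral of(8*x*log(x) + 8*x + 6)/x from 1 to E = 6 + 8*E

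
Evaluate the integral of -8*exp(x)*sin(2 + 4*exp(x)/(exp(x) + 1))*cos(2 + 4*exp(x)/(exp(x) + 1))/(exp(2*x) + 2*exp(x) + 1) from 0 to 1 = cos(4 + 8*E/(1 + E))/2 - cos(8)/2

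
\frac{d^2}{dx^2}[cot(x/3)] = 2*cos(x/3)/(9*sin(x/3)^3)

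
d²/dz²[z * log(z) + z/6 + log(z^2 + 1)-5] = (z^4 - 2*z^3 + 2*z^2 + 2*z + 1)/(z^5 + 2*z^3 + z)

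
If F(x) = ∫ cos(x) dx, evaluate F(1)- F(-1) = 2*sin(1)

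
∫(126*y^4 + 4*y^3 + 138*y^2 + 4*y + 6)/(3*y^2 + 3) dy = 14*y^3 + 2*y^2/3 + 4*y + 2*acot(y) + C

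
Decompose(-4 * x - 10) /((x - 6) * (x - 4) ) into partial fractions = 13/(x - 4) - 17/(x - 6)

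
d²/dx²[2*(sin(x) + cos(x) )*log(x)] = 2*sqrt(2)*(-x^2*log(x)*sin(x + pi/4) + 2*x*cos(x + pi/4) - sin(x + pi/4))/x^2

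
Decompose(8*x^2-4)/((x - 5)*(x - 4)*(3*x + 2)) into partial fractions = -2/(119*(3*x + 2)) - 62/(7*(x - 4)) + 196/(17*(x - 5))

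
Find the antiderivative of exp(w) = exp(w) + C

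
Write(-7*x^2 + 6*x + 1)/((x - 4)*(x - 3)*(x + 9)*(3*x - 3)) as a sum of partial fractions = 31/(234*(x + 9)) + 11/(18*(x - 3)) - 29/(39*(x - 4))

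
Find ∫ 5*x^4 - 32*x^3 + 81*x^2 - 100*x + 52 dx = x^5 - 8*x^4 + 27*x^3 - 50*x^2 + 52*x + C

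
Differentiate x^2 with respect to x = 2*x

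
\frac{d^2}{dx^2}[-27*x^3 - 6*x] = -162*x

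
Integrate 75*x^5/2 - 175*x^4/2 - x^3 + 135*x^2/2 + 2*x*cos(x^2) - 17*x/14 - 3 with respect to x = 25*x^6/4 - 35*x^5/2 - x^4/4 + 45*x^3/2 - 17*x^2/28 - 3*x + sin(x^2) + C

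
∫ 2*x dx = x^2 + C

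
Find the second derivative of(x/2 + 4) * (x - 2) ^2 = 3*x + 4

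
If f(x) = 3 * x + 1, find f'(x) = 3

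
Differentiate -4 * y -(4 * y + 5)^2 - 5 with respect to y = -32*y - 44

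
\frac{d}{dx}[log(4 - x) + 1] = 1/(x - 4)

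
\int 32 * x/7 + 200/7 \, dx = 16*x^2/7 + 200*x/7 + C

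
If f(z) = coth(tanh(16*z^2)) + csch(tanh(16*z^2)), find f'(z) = -32*z*(cosh(tanh(16*z^2)) + 1)/(sinh(tanh(16*z^2))^2*cosh(16*z^2)^2)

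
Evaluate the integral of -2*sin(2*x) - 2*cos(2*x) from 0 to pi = 0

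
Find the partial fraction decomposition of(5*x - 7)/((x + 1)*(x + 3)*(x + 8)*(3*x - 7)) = 63/(2480*(3*x - 7)) + 47/(1085*(x + 8)) - 11/(80*(x + 3)) + 3/(35*(x + 1))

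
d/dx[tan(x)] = cos(x)^(-2)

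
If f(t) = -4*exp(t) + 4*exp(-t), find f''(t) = (4 - 4*exp(2*t))*exp(-t)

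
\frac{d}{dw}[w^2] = 2*w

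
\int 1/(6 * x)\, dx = log(x)/6 + C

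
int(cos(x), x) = sin(x) + C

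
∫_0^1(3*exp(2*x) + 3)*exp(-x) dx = -3*exp(-1) + 3*E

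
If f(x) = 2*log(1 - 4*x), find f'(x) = 8/(4*x - 1)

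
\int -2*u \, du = -u^2 + C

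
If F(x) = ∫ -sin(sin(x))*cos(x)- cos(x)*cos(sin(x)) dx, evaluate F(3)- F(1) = sqrt(2)*(-sin(-sin(1) + pi/4) + sin(-sin(3) + pi/4))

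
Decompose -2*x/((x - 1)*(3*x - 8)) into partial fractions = -16/(5*(3*x - 8)) + 2/(5*(x - 1))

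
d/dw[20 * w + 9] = 20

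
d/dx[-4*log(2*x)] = -4/x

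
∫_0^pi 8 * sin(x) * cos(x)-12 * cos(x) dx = 0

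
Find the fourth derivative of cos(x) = cos(x)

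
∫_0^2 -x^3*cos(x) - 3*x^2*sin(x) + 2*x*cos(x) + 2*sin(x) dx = -4*sin(2)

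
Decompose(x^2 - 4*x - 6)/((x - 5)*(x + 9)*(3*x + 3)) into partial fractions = 37/(112*(x + 9)) + 1/(144*(x + 1)) - 1/(252*(x - 5))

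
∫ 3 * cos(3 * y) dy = sin(3*y) + C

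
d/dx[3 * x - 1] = 3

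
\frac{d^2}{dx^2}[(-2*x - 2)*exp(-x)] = (2 - 2*x)*exp(-x)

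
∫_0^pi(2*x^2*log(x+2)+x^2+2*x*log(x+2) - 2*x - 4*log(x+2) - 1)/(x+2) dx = log(2) + (-2*pi - 1 + pi^2)*log(2 + pi)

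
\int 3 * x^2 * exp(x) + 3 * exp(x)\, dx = 3*((x - 1)^2 + 2)*exp(x) + C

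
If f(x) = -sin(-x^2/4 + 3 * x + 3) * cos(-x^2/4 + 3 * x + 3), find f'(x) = -x*sin(-x^2/4 + 3*x + 3)^2/2 + x*cos(-x^2/4 + 3*x + 3)^2/2 + 3*sin(-x^2/4 + 3*x + 3)^2 - 3*cos(-x^2/4 + 3*x + 3)^2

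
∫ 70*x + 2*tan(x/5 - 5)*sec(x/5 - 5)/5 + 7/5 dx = 35*x^2 + 7*x/5 + 2/cos(x/5 - 5) + C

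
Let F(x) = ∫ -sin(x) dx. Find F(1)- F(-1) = 0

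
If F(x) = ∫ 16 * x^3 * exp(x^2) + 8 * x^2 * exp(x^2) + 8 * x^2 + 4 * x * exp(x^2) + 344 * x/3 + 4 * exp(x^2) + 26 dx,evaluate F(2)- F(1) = -6*E + 650/3 + 34*exp(4)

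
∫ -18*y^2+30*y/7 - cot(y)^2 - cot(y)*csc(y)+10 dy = -6*y^3 + 15*y^2/7 + 11*y + cot(y) + csc(y) + C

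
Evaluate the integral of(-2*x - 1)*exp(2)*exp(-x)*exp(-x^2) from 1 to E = -1 + exp(-exp(2) - E + 2)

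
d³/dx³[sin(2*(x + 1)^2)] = -64*x^3*cos(2*x^2 + 4*x + 2) - 192*x^2*cos(2*x^2 + 4*x + 2) - 48*x*sin(2*x^2 + 4*x + 2) - 192*x*cos(2*x^2 + 4*x + 2) - 48*sin(2*x^2 + 4*x + 2) - 64*cos(2*x^2 + 4*x + 2)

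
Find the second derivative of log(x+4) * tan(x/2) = (x^2*log(x + 4)*sin(x/2)/cos(x/2)^3 + 8*x*log(x + 4)*sin(x/2)/cos(x/2)^3 + 2*x/cos(x/2)^2 + 16*log(x + 4)*sin(x/2)/cos(x/2)^3 - 2*tan(x/2) + 8/cos(x/2)^2)/(2*x^2 + 16*x + 32)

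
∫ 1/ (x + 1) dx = log(-3*x - 3) + C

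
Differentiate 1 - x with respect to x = -1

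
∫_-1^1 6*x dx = 0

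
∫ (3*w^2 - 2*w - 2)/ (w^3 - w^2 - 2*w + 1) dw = log(w^3 - w^2 - 2*w + 1) + C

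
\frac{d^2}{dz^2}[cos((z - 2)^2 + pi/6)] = -4*z^2*cos(z^2 - 4*z + pi/6 + 4) + 16*z*cos(z^2 - 4*z + pi/6 + 4) - 2*sin(z^2 - 4*z + pi/6 + 4) - 16*cos(z^2 - 4*z + pi/6 + 4)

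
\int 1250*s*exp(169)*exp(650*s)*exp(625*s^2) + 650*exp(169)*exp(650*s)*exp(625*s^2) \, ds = exp((25*s + 13)^2) + C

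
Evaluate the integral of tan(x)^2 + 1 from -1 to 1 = 2*tan(1)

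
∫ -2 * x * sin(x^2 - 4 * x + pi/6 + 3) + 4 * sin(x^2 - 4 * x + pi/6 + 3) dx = cos((x - 2)^2 - 1 + pi/6) + C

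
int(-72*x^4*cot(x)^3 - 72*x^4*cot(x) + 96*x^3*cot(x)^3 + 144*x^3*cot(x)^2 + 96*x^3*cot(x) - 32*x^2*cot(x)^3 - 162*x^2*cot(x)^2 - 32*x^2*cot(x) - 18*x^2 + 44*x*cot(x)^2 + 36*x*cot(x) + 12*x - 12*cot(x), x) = 2*x*(3*x - 2)*(2*x*(3*x - 2)*cot(x) + 3)*cot(x) + C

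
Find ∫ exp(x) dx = exp(x) + C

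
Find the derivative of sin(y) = cos(y)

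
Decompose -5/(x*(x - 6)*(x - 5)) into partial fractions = 1/(x - 5) - 5/(6*(x - 6)) - 1/(6*x)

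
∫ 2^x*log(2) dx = 2^x + C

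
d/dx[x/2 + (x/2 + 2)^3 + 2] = 3*x^2/8 + 3*x + 13/2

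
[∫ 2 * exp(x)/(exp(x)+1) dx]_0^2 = -2*log(2) + 2*log(1 + exp(2))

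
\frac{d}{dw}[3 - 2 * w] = -2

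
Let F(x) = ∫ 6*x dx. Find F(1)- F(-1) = 0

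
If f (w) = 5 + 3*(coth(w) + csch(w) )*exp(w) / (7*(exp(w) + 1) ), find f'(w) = -(3*exp(2*w)*cosh(w) + 3*exp(2*w) - 3*exp(w)*sinh(w) - 3*exp(w)*sinh(2*w)/2 + 3*exp(w)*cosh(w) + 3*exp(w))/(7*(exp(w) + 1)^2*sinh(w)^2)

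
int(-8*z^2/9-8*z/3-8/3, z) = -8*z^3/27 - 4*z^2/3 - 8*z/3 + C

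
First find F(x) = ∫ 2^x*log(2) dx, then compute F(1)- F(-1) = 3/2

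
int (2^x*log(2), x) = 2^x + C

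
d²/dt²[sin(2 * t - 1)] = -4*sin(2*t - 1)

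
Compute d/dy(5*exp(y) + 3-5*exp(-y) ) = (5*exp(2*y) + 5)*exp(-y)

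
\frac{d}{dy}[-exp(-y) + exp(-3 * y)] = (exp(2*y) - 3)*exp(-3*y)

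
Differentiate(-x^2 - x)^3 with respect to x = -6*x^5 - 15*x^4 - 12*x^3 - 3*x^2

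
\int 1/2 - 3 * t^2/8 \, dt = -t^3/8 + t/2 + C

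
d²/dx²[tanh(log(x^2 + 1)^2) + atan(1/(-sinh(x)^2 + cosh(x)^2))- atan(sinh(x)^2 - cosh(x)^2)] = -4*(8*x^2*log(x^2 + 1)^2*sinh(log(x^2 + 1)^2)/cosh(log(x^2 + 1)^2) + x^2*log(x^2 + 1) - 2*x^2 - log(x^2 + 1))/((x^4 + 2*x^2 + 1)*cosh(log(x^2 + 1)^2)^2)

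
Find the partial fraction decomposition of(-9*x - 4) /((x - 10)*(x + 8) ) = -34/(9*(x + 8)) - 47/(9*(x - 10))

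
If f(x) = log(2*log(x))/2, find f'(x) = 1/(2*x*log(x))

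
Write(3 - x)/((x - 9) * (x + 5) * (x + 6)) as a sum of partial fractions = 3/(5*(x + 6)) - 4/(7*(x + 5)) - 1/(35*(x - 9))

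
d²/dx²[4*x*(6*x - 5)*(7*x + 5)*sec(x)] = 4*(-42*x^3 + 84*x^3/cos(x)^2 + 252*x^2*sin(x)/cos(x) + 5*x^2 - 10*x^2/cos(x)^2 - 20*x*sin(x)/cos(x) + 277*x - 50*x/cos(x)^2 - 50*sin(x)/cos(x) - 10)/cos(x)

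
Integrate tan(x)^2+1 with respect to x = tan(x) + C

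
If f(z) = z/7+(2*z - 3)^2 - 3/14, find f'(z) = 8*z - 83/7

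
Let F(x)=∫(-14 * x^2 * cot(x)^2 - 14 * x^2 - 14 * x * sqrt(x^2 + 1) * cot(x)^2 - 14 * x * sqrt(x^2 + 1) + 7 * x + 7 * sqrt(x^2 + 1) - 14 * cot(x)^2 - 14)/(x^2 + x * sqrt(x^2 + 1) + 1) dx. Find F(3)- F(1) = 14/tan(3) - 14/tan(1) - 7*log(1 + sqrt(2)) + 7*log(3 + sqrt(10))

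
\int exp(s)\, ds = exp(s) + C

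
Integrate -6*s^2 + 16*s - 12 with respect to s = -2*s^3 + 8*s^2 - 12*s + C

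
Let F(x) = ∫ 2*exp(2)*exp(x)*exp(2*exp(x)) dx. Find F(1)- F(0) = -exp(4) + exp(2 + 2*E)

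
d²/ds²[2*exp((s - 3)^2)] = 8*s^2*exp(s^2 - 6*s + 9) - 48*s*exp(s^2 - 6*s + 9) + 76*exp(s^2 - 6*s + 9)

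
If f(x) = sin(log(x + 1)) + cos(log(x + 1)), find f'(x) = sqrt(2)*cos(log(x + 1) + pi/4)/(x + 1)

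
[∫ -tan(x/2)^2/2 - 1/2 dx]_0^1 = -tan(1/2)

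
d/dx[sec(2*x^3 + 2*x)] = 6*x^2*tan(2*x^3 + 2*x)*sec(2*x^3 + 2*x) + 2*tan(2*x^3 + 2*x)*sec(2*x^3 + 2*x)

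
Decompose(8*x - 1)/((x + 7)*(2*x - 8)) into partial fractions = 57/(22*(x + 7)) + 31/(22*(x - 4))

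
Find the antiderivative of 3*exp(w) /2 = 3*exp(w)/2 + C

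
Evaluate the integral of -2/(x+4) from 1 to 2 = -2*log(6) + 2*log(5)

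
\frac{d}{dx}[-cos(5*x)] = 5*sin(5*x)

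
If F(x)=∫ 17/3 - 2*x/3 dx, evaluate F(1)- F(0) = 16/3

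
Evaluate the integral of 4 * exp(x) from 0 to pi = -4 + 4*exp(pi)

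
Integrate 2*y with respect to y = y^2 + C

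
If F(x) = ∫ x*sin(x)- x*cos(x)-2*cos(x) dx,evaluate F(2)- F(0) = -3*sin(2) + 1 - 3*cos(2)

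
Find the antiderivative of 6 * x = 3*x^2 + C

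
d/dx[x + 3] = 1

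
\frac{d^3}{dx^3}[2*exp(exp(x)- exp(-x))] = (2*exp(exp(x) - exp(-x)) - 6*exp(x + exp(x) - exp(-x)) + 8*exp(2*x + exp(x) - exp(-x)) + 8*exp(4*x + exp(x) - exp(-x)) + 6*exp(5*x + exp(x) - exp(-x)) + 2*exp(6*x + exp(x) - exp(-x)))*exp(-3*x)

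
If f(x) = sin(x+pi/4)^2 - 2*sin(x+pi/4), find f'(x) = cos(2*x) - 2*cos(x + pi/4)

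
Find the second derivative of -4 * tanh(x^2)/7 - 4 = 8*(4*x^2*sinh(x^2)/cosh(x^2) - 1)/(7*cosh(x^2)^2)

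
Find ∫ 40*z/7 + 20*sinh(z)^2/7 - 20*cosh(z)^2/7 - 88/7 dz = 20*z^2/7 - 108*z/7 + C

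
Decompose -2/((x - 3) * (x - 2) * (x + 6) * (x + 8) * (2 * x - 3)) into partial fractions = -32/(855*(2*x - 3)) - 1/(2090*(x + 8)) + 1/(1080*(x + 6)) + 1/(40*(x - 2)) - 2/(297*(x - 3))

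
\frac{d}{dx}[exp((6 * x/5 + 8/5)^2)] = 72*x*exp(36*x^2/25 + 96*x/25 + 64/25)/25 + 96*exp(36*x^2/25 + 96*x/25 + 64/25)/25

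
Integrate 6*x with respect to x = 3*x^2 + C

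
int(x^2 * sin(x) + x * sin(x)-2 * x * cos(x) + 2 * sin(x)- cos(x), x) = (-x^2 - x - 2)*cos(x) + C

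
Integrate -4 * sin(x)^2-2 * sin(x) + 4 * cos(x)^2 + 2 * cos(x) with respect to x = 2*sin(2*x) + 2*sqrt(2)*sin(x + pi/4) + C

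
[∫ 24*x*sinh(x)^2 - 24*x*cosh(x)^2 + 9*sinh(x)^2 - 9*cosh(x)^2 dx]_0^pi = -12*pi^2 - 9*pi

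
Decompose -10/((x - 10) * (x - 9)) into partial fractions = 10/(x - 9) - 10/(x - 10)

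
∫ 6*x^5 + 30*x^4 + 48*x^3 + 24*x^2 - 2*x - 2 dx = x^6 + 6*x^5 + 12*x^4 + 8*x^3 - x^2 - 2*x + C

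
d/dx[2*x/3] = 2/3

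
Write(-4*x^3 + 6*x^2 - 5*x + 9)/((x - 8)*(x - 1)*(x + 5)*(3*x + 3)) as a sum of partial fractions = -19/(26*(x + 5)) + 1/(9*(x + 1)) - 1/(42*(x - 1)) - 565/(819*(x - 8))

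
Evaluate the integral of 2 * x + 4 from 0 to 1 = 5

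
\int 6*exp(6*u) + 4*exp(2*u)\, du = (exp(4*u) + 2)*exp(2*u) + C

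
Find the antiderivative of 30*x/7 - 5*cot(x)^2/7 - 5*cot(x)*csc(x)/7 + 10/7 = 15*x^2/7 + 15*x/7 + 5/(7*tan(x)) + 5/(7*sin(x)) + C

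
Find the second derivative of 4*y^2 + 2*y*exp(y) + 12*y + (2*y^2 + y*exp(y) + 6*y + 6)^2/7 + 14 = 4*y^3*exp(y)/7 + 4*y^2*exp(2*y)/7 + 36*y^2*exp(y)/7 + 48*y^2/7 + 8*y*exp(2*y)/7 + 14*y*exp(y) + 144*y/7 + 2*exp(2*y)/7 + 76*exp(y)/7 + 176/7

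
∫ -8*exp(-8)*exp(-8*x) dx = exp(-8*x - 8) + C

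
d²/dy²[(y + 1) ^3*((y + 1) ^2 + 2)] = 20*y^3 + 60*y^2 + 72*y + 32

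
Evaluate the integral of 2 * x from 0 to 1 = 1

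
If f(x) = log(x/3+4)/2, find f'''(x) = 1/(x^3 + 36*x^2 + 432*x + 1728)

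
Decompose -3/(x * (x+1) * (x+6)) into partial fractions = -1/(10*(x + 6)) + 3/(5*(x + 1)) - 1/(2*x)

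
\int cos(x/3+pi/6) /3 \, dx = sin(x/3 + pi/6) + C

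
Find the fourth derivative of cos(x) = cos(x)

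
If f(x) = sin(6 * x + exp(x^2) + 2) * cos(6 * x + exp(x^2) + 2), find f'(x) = 2*(x*exp(x^2) + 3)*cos(2*(6*x + exp(x^2) + 2))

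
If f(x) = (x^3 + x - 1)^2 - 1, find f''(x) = 30*x^4 + 24*x^2 - 12*x + 2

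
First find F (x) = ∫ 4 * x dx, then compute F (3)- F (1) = 16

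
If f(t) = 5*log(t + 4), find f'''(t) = 10/(t^3 + 12*t^2 + 48*t + 64)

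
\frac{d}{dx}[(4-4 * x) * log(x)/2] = (-2*x*log(x) - 2*x + 2)/x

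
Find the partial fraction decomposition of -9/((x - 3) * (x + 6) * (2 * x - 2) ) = -1/(14*(x + 6)) + 9/(28*(x - 1)) - 1/(4*(x - 3))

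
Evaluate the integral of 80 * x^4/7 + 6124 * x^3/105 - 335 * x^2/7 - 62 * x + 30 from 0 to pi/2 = (-5 + 5*pi^2/28 + 13*pi/6)*(-3*pi + pi^2/4 + 2*pi^3/5)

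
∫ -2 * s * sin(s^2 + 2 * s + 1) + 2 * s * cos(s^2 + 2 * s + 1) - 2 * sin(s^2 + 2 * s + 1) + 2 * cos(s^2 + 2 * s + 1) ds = sin((s + 1)^2) + cos((s + 1)^2) + C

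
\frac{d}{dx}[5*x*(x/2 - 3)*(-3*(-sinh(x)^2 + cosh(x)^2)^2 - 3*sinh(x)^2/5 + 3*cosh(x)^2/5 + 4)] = 8*x - 24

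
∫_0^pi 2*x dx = pi^2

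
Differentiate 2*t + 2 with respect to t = 2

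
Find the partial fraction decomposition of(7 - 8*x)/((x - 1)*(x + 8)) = -71/(9*(x + 8)) - 1/(9*(x - 1))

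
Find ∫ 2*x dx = x^2 + C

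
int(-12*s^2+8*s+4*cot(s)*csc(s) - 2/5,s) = -4*s^3 + 4*s^2 - 2*s/5 - 4*csc(s) + C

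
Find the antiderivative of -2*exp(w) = -2*exp(w) + C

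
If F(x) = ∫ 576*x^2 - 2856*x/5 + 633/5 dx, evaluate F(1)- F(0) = 33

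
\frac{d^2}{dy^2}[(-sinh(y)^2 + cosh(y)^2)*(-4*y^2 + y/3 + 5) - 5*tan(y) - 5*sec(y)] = -10*tan(y)^3 - 10*tan(y)^2*sec(y) - 10*tan(y) - 5*sec(y) - 8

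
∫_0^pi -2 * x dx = -pi^2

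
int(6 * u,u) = 3*u^2 + C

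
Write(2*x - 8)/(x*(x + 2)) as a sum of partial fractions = 6/(x + 2) - 4/x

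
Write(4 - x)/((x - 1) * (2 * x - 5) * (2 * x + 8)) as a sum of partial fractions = 1/(13*(2*x - 5)) + 4/(65*(x + 4)) - 1/(10*(x - 1))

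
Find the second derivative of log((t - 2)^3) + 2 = -3/(t^2 - 4*t + 4)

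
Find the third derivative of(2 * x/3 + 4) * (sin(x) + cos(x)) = 2*x*sin(x)/3 - 2*x*cos(x)/3 + 2*sin(x) - 6*cos(x)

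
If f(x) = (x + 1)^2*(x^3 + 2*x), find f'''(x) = 60*x^2 + 48*x + 18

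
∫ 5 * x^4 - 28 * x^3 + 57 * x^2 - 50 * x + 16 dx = x^5 - 7*x^4 + 19*x^3 - 25*x^2 + 16*x + C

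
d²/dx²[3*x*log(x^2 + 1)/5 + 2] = (6*x^3 + 18*x)/(5*x^4 + 10*x^2 + 5)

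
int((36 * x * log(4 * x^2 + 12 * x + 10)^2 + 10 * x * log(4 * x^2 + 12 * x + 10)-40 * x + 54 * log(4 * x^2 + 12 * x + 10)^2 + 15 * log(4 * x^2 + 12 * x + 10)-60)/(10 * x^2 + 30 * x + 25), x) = (12*log((2*x + 3)^2 + 1)^2 + 5*log((2*x + 3)^2 + 1) - 40)*log((2*x + 3)^2 + 1)/20 + C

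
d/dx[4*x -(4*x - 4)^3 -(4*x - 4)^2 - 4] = -192*x^2 + 352*x - 156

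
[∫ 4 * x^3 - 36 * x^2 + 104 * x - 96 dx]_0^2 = -64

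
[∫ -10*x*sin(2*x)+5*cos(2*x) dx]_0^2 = 10*cos(4)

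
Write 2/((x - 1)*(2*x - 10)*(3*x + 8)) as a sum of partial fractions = 9/(253*(3*x + 8)) - 1/(44*(x - 1)) + 1/(92*(x - 5))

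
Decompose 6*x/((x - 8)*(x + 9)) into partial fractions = 54/(17*(x + 9)) + 48/(17*(x - 8))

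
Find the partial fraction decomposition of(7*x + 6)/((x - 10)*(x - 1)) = -13/(9*(x - 1)) + 76/(9*(x - 10))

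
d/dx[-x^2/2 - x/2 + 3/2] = -x - 1/2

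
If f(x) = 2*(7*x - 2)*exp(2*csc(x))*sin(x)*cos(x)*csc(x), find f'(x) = 2*(-7*x*sin(x) + 14*x - 14*x/sin(x)^2 + 2*sin(x) + 7*cos(x) - 4 + 4/sin(x)^2)*exp(2/sin(x))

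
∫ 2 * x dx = x^2 + C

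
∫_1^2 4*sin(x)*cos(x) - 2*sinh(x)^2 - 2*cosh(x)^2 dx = -sinh(4) + cos(2) - cos(4) + sinh(2)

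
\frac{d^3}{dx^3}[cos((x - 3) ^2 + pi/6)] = 8*x^3*sin(x^2 - 6*x + pi/6 + 9) - 72*x^2*sin(x^2 - 6*x + pi/6 + 9) + 216*x*sin(x^2 - 6*x + pi/6 + 9) - 12*x*cos(x^2 - 6*x + pi/6 + 9) - 216*sin(x^2 - 6*x + pi/6 + 9) + 36*cos(x^2 - 6*x + pi/6 + 9)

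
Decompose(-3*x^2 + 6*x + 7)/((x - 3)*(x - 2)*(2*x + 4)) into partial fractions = -17/(40*(x + 2)) - 7/(8*(x - 2)) - 1/(5*(x - 3))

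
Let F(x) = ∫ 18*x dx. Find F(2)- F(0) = 36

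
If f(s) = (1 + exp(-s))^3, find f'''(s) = (-3*exp(2*s) - 24*exp(s) - 27)*exp(-3*s)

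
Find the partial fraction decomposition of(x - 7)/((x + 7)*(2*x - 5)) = -9/(19*(2*x - 5)) + 14/(19*(x + 7))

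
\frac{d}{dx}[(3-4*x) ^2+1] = 32*x - 24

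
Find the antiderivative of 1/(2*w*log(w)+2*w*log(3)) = log(log(3*w))/2 + C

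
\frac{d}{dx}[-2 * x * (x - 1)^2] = -6*x^2 + 8*x - 2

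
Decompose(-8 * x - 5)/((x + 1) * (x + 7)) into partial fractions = -17/(2*(x + 7)) + 1/(2*(x + 1))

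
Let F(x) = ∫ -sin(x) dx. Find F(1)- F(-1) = 0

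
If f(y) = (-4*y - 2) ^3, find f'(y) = -192*y^2 - 192*y - 48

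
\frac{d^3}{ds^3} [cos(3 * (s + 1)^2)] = 216*s^3*sin(3*s^2 + 6*s + 3) + 648*s^2*sin(3*s^2 + 6*s + 3) + 648*s*sin(3*s^2 + 6*s + 3) - 108*s*cos(3*s^2 + 6*s + 3) + 216*sin(3*s^2 + 6*s + 3) - 108*cos(3*s^2 + 6*s + 3)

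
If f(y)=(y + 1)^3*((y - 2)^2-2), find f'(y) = 5*y^4 - 4*y^3 - 21*y^2 - 10*y + 2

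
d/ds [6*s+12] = 6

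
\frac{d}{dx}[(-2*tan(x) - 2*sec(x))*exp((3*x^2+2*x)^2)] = -4*(18*x^3*sin(2*x) + 36*x^3*cos(x) + 18*x^2*sin(2*x) + 36*x^2*cos(x) + 4*x*sin(2*x) + 8*x*cos(x) + sin(x) + 1)*exp(4*x^2)*exp(12*x^3)*exp(9*x^4)/(cos(2*x) + 1)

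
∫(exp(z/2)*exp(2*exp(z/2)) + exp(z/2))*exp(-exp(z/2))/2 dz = 2*sinh(exp(z/2)) + C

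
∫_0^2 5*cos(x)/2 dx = 5*sin(2)/2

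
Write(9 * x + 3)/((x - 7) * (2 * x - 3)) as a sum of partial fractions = -3/(2*x - 3) + 6/(x - 7)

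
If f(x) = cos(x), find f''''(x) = cos(x)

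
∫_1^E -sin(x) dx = cos(E) - cos(1)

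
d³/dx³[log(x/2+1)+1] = 2/(x^3 + 6*x^2 + 12*x + 8)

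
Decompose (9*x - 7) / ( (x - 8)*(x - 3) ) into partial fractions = -4/(x - 3) + 13/(x - 8)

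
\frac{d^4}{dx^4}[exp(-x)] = exp(-x)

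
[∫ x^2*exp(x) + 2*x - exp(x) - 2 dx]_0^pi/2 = -2 + (-1 + pi/2)^2*(1 + exp(pi/2))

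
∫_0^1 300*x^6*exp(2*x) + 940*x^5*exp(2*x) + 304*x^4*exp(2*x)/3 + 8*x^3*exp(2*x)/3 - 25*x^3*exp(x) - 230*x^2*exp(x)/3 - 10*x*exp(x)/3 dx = -80*E/3 + 512*exp(2)/3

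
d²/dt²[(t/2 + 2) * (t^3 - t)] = 6*t^2 + 12*t - 1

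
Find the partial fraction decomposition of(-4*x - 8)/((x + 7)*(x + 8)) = -24/(x + 8) + 20/(x + 7)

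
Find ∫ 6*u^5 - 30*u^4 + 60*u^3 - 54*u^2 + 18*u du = u^6 - 6*u^5 + 15*u^4 - 18*u^3 + 9*u^2 + C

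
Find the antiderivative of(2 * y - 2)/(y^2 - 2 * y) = log(y*(2 - y)) + C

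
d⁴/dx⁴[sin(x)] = sin(x)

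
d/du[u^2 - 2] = 2*u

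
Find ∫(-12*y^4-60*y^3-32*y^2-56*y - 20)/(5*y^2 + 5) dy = -4*y^3/5 - 6*y^2 - 4*y + 2*log(y^2 + 1)/5 + C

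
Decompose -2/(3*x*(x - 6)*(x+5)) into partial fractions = -2/(165*(x + 5)) - 1/(99*(x - 6)) + 1/(45*x)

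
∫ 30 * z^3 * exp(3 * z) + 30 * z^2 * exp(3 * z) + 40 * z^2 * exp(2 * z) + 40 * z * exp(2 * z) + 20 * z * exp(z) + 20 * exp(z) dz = 10*z*(z^2*exp(2*z) + 2*z*exp(z) + 2)*exp(z) + C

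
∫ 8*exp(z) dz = 8*exp(z) + C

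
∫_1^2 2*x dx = 3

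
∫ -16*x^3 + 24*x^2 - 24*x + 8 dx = -4*x^4 + 8*x^3 - 12*x^2 + 8*x + C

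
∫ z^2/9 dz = z^3/27 + C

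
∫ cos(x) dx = sin(x) + C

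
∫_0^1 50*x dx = 25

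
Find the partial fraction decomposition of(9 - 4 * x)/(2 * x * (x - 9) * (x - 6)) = 5/(12*(x - 6)) - 1/(2*(x - 9)) + 1/(12*x)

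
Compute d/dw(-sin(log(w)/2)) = -cos(log(w)/2)/(2*w)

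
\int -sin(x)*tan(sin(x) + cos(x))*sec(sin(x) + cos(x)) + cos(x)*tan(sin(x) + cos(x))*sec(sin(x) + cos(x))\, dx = sec(sin(x) + cos(x)) + C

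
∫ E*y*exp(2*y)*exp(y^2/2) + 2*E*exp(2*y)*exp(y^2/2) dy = exp((y + 2)^2/2 - 1) + C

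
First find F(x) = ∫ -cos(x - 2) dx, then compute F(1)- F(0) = -sin(2) + sin(1)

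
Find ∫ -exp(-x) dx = exp(-x) + C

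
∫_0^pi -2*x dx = -pi^2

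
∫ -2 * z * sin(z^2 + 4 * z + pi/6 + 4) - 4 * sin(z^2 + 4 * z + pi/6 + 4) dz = cos((z + 2)^2 + pi/6) + C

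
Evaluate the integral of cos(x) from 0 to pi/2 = 1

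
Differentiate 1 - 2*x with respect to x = -2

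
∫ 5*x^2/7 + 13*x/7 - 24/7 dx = 5*x^3/21 + 13*x^2/14 - 24*x/7 + C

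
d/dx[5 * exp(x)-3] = 5*exp(x)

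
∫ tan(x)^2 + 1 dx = tan(x) + C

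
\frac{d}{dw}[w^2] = 2*w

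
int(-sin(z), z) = cos(z) + C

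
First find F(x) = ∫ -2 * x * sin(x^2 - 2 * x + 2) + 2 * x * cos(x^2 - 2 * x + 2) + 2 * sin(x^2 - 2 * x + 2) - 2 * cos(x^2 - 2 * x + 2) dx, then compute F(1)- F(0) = -sin(2) - cos(2) + cos(1) + sin(1)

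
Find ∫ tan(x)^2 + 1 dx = tan(x) + C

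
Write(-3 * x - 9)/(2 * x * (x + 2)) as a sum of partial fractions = 3/(4*(x + 2)) - 9/(4*x)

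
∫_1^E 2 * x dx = -1 + exp(2)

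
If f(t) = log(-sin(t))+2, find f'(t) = 1/tan(t)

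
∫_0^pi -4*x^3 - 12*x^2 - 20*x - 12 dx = -(1 + (1 + pi)^2)^2 - 2*(1 + pi)^2 + 6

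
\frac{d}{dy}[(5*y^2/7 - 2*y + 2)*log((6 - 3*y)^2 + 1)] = (90*y^3*log(9*y^2 - 36*y + 37) + 90*y^3 - 486*y^2*log(9*y^2 - 36*y + 37) - 432*y^2 + 874*y*log(9*y^2 - 36*y + 37) + 756*y - 518*log(9*y^2 - 36*y + 37) - 504)/(63*y^2 - 252*y + 259)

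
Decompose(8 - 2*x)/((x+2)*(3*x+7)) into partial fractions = -38/(3*x + 7) + 12/(x + 2)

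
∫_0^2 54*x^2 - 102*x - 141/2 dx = -201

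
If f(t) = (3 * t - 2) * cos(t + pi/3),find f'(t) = -3*t*sin(t + pi/3) + 2*sin(t + pi/3) + 3*cos(t + pi/3)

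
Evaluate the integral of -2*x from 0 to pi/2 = -pi^2/4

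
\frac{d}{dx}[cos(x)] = -sin(x)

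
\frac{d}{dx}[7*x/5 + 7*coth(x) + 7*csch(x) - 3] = -7*(-cosh(x)^2 + 5*cosh(x) + 6)/(5*sinh(x)^2)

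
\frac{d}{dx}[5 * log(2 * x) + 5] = 5/x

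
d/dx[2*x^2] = 4*x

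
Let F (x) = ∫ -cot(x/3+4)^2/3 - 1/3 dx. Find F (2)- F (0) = -cot(4) + cot(14/3)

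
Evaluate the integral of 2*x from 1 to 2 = 3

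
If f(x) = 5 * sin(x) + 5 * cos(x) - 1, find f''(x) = -5*sin(x) - 5*cos(x)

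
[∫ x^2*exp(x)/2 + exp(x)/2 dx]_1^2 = -E + 3*exp(2)/2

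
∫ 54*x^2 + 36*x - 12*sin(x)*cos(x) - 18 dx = 18*x^3 + 18*x^2 - 18*x + 6*cos(x)^2 + C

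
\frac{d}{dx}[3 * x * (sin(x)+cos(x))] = 3*sqrt(2)*(x*cos(x + pi/4) + sin(x + pi/4))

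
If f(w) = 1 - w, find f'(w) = -1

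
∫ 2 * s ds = s^2 + C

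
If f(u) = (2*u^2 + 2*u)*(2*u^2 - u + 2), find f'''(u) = 96*u + 12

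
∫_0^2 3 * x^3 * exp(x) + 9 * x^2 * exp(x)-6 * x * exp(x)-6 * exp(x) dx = 12*exp(2)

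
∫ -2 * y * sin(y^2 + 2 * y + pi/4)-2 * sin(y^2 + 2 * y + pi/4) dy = cos(y^2 + 2*y + pi/4) + C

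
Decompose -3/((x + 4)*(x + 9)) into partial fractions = 3/(5*(x + 9)) - 3/(5*(x + 4))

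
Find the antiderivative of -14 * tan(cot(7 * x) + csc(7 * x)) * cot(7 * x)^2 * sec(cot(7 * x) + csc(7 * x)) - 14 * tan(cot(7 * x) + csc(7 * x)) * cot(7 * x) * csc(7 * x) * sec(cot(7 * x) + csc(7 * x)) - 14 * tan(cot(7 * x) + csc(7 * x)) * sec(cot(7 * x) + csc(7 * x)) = 2*sec(cot(7*x) + csc(7*x)) + C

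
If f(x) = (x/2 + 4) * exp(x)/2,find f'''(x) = x*exp(x)/4 + 11*exp(x)/4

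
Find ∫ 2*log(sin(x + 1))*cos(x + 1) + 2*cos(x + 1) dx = 2*log(sin(x + 1))*sin(x + 1) + C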